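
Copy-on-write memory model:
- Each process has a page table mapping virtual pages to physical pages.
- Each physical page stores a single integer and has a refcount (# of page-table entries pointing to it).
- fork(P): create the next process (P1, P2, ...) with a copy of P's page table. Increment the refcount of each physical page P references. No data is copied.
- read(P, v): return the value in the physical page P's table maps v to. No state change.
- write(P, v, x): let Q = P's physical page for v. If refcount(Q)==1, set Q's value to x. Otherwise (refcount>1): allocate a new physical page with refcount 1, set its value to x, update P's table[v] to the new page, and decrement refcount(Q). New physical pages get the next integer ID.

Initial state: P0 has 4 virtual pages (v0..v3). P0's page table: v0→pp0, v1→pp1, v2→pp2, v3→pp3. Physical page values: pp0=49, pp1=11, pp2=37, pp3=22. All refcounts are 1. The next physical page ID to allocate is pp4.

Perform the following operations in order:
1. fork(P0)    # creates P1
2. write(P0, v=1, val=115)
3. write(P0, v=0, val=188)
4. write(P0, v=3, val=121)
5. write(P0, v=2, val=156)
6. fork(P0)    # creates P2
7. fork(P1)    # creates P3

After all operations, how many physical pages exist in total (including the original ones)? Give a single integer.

Answer: 8

Derivation:
Op 1: fork(P0) -> P1. 4 ppages; refcounts: pp0:2 pp1:2 pp2:2 pp3:2
Op 2: write(P0, v1, 115). refcount(pp1)=2>1 -> COPY to pp4. 5 ppages; refcounts: pp0:2 pp1:1 pp2:2 pp3:2 pp4:1
Op 3: write(P0, v0, 188). refcount(pp0)=2>1 -> COPY to pp5. 6 ppages; refcounts: pp0:1 pp1:1 pp2:2 pp3:2 pp4:1 pp5:1
Op 4: write(P0, v3, 121). refcount(pp3)=2>1 -> COPY to pp6. 7 ppages; refcounts: pp0:1 pp1:1 pp2:2 pp3:1 pp4:1 pp5:1 pp6:1
Op 5: write(P0, v2, 156). refcount(pp2)=2>1 -> COPY to pp7. 8 ppages; refcounts: pp0:1 pp1:1 pp2:1 pp3:1 pp4:1 pp5:1 pp6:1 pp7:1
Op 6: fork(P0) -> P2. 8 ppages; refcounts: pp0:1 pp1:1 pp2:1 pp3:1 pp4:2 pp5:2 pp6:2 pp7:2
Op 7: fork(P1) -> P3. 8 ppages; refcounts: pp0:2 pp1:2 pp2:2 pp3:2 pp4:2 pp5:2 pp6:2 pp7:2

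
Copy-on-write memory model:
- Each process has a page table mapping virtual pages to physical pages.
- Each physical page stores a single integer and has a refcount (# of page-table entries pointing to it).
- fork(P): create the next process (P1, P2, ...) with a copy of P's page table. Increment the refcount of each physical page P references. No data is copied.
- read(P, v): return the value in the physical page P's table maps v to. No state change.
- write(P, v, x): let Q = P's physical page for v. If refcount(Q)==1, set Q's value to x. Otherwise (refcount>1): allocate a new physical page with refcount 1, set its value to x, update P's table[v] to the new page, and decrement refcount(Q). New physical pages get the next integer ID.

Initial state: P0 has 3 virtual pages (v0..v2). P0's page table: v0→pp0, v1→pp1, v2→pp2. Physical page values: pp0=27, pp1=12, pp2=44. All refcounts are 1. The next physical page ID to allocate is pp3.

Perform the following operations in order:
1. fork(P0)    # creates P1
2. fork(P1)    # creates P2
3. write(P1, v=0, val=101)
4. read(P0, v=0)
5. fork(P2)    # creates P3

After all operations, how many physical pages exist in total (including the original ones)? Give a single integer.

Op 1: fork(P0) -> P1. 3 ppages; refcounts: pp0:2 pp1:2 pp2:2
Op 2: fork(P1) -> P2. 3 ppages; refcounts: pp0:3 pp1:3 pp2:3
Op 3: write(P1, v0, 101). refcount(pp0)=3>1 -> COPY to pp3. 4 ppages; refcounts: pp0:2 pp1:3 pp2:3 pp3:1
Op 4: read(P0, v0) -> 27. No state change.
Op 5: fork(P2) -> P3. 4 ppages; refcounts: pp0:3 pp1:4 pp2:4 pp3:1

Answer: 4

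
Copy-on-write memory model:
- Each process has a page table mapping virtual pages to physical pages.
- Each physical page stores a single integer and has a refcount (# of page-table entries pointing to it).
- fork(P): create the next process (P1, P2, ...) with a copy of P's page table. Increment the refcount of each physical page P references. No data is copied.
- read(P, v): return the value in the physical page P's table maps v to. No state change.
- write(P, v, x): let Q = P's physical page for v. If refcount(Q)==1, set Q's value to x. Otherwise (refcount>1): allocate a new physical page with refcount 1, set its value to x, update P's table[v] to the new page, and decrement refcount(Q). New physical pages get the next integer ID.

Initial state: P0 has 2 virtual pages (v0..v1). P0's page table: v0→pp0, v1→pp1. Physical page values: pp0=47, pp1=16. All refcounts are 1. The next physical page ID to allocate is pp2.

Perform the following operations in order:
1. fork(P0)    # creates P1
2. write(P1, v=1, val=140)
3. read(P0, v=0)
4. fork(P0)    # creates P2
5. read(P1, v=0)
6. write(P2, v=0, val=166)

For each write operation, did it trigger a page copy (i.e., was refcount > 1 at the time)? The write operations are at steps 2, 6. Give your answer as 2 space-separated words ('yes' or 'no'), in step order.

Op 1: fork(P0) -> P1. 2 ppages; refcounts: pp0:2 pp1:2
Op 2: write(P1, v1, 140). refcount(pp1)=2>1 -> COPY to pp2. 3 ppages; refcounts: pp0:2 pp1:1 pp2:1
Op 3: read(P0, v0) -> 47. No state change.
Op 4: fork(P0) -> P2. 3 ppages; refcounts: pp0:3 pp1:2 pp2:1
Op 5: read(P1, v0) -> 47. No state change.
Op 6: write(P2, v0, 166). refcount(pp0)=3>1 -> COPY to pp3. 4 ppages; refcounts: pp0:2 pp1:2 pp2:1 pp3:1

yes yes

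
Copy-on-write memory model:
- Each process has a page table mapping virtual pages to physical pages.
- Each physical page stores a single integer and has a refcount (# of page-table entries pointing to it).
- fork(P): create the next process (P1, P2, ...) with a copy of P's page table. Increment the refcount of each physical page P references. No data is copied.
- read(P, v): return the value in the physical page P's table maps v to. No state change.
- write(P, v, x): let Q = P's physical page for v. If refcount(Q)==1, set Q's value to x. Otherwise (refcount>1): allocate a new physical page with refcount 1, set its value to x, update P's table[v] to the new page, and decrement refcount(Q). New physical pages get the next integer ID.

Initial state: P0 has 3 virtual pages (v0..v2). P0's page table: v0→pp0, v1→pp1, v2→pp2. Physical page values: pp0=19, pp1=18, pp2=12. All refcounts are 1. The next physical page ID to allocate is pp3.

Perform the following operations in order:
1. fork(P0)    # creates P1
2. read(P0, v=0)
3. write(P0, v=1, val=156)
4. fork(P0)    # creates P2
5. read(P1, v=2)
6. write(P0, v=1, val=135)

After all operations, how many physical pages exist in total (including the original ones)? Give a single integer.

Answer: 5

Derivation:
Op 1: fork(P0) -> P1. 3 ppages; refcounts: pp0:2 pp1:2 pp2:2
Op 2: read(P0, v0) -> 19. No state change.
Op 3: write(P0, v1, 156). refcount(pp1)=2>1 -> COPY to pp3. 4 ppages; refcounts: pp0:2 pp1:1 pp2:2 pp3:1
Op 4: fork(P0) -> P2. 4 ppages; refcounts: pp0:3 pp1:1 pp2:3 pp3:2
Op 5: read(P1, v2) -> 12. No state change.
Op 6: write(P0, v1, 135). refcount(pp3)=2>1 -> COPY to pp4. 5 ppages; refcounts: pp0:3 pp1:1 pp2:3 pp3:1 pp4:1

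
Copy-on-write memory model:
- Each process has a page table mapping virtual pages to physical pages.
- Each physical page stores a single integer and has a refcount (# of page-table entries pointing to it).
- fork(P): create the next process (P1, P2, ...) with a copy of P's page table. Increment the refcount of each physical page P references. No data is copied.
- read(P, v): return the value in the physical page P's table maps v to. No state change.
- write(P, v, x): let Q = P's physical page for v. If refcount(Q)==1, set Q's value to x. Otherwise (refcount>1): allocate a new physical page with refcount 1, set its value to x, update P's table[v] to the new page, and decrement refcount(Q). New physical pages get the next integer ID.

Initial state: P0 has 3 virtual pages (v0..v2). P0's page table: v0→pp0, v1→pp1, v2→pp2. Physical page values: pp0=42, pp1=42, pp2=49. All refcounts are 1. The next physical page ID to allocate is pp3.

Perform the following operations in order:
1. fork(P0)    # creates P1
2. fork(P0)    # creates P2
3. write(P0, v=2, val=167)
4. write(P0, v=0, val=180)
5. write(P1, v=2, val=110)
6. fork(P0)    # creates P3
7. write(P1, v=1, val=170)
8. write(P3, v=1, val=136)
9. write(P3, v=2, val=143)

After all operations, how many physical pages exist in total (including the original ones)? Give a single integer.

Answer: 9

Derivation:
Op 1: fork(P0) -> P1. 3 ppages; refcounts: pp0:2 pp1:2 pp2:2
Op 2: fork(P0) -> P2. 3 ppages; refcounts: pp0:3 pp1:3 pp2:3
Op 3: write(P0, v2, 167). refcount(pp2)=3>1 -> COPY to pp3. 4 ppages; refcounts: pp0:3 pp1:3 pp2:2 pp3:1
Op 4: write(P0, v0, 180). refcount(pp0)=3>1 -> COPY to pp4. 5 ppages; refcounts: pp0:2 pp1:3 pp2:2 pp3:1 pp4:1
Op 5: write(P1, v2, 110). refcount(pp2)=2>1 -> COPY to pp5. 6 ppages; refcounts: pp0:2 pp1:3 pp2:1 pp3:1 pp4:1 pp5:1
Op 6: fork(P0) -> P3. 6 ppages; refcounts: pp0:2 pp1:4 pp2:1 pp3:2 pp4:2 pp5:1
Op 7: write(P1, v1, 170). refcount(pp1)=4>1 -> COPY to pp6. 7 ppages; refcounts: pp0:2 pp1:3 pp2:1 pp3:2 pp4:2 pp5:1 pp6:1
Op 8: write(P3, v1, 136). refcount(pp1)=3>1 -> COPY to pp7. 8 ppages; refcounts: pp0:2 pp1:2 pp2:1 pp3:2 pp4:2 pp5:1 pp6:1 pp7:1
Op 9: write(P3, v2, 143). refcount(pp3)=2>1 -> COPY to pp8. 9 ppages; refcounts: pp0:2 pp1:2 pp2:1 pp3:1 pp4:2 pp5:1 pp6:1 pp7:1 pp8:1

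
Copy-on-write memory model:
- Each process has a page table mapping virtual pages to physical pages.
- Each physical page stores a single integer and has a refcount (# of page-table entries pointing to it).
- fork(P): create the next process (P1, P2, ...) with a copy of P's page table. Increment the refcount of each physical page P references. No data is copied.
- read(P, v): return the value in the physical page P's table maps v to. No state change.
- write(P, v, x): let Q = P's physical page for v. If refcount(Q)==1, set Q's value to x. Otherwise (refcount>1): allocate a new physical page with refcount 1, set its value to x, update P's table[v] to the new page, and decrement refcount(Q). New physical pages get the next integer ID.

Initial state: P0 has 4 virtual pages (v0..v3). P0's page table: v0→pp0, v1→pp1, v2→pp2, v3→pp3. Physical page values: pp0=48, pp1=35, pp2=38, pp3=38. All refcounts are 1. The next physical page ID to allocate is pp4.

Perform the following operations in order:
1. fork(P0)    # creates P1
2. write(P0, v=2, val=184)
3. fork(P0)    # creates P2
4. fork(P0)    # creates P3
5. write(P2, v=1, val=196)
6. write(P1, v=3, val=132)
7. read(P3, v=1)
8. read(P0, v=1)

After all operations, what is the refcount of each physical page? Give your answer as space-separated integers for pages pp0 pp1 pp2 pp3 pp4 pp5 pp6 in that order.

Answer: 4 3 1 3 3 1 1

Derivation:
Op 1: fork(P0) -> P1. 4 ppages; refcounts: pp0:2 pp1:2 pp2:2 pp3:2
Op 2: write(P0, v2, 184). refcount(pp2)=2>1 -> COPY to pp4. 5 ppages; refcounts: pp0:2 pp1:2 pp2:1 pp3:2 pp4:1
Op 3: fork(P0) -> P2. 5 ppages; refcounts: pp0:3 pp1:3 pp2:1 pp3:3 pp4:2
Op 4: fork(P0) -> P3. 5 ppages; refcounts: pp0:4 pp1:4 pp2:1 pp3:4 pp4:3
Op 5: write(P2, v1, 196). refcount(pp1)=4>1 -> COPY to pp5. 6 ppages; refcounts: pp0:4 pp1:3 pp2:1 pp3:4 pp4:3 pp5:1
Op 6: write(P1, v3, 132). refcount(pp3)=4>1 -> COPY to pp6. 7 ppages; refcounts: pp0:4 pp1:3 pp2:1 pp3:3 pp4:3 pp5:1 pp6:1
Op 7: read(P3, v1) -> 35. No state change.
Op 8: read(P0, v1) -> 35. No state change.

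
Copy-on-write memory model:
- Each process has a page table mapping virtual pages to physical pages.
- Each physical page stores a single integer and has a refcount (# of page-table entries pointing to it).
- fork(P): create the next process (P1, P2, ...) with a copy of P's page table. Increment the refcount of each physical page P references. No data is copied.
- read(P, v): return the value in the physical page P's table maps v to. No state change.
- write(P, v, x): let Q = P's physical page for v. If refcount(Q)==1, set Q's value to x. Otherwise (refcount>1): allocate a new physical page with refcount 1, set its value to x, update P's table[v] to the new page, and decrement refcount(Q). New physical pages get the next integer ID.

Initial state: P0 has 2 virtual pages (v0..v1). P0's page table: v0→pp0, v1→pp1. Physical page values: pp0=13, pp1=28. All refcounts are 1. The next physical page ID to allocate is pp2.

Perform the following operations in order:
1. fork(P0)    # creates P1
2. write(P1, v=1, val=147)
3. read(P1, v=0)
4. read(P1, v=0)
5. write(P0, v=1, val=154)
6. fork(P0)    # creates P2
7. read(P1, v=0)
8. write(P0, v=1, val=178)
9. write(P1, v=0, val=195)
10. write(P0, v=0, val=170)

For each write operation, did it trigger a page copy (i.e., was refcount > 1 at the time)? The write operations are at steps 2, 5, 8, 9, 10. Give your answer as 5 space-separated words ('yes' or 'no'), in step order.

Op 1: fork(P0) -> P1. 2 ppages; refcounts: pp0:2 pp1:2
Op 2: write(P1, v1, 147). refcount(pp1)=2>1 -> COPY to pp2. 3 ppages; refcounts: pp0:2 pp1:1 pp2:1
Op 3: read(P1, v0) -> 13. No state change.
Op 4: read(P1, v0) -> 13. No state change.
Op 5: write(P0, v1, 154). refcount(pp1)=1 -> write in place. 3 ppages; refcounts: pp0:2 pp1:1 pp2:1
Op 6: fork(P0) -> P2. 3 ppages; refcounts: pp0:3 pp1:2 pp2:1
Op 7: read(P1, v0) -> 13. No state change.
Op 8: write(P0, v1, 178). refcount(pp1)=2>1 -> COPY to pp3. 4 ppages; refcounts: pp0:3 pp1:1 pp2:1 pp3:1
Op 9: write(P1, v0, 195). refcount(pp0)=3>1 -> COPY to pp4. 5 ppages; refcounts: pp0:2 pp1:1 pp2:1 pp3:1 pp4:1
Op 10: write(P0, v0, 170). refcount(pp0)=2>1 -> COPY to pp5. 6 ppages; refcounts: pp0:1 pp1:1 pp2:1 pp3:1 pp4:1 pp5:1

yes no yes yes yes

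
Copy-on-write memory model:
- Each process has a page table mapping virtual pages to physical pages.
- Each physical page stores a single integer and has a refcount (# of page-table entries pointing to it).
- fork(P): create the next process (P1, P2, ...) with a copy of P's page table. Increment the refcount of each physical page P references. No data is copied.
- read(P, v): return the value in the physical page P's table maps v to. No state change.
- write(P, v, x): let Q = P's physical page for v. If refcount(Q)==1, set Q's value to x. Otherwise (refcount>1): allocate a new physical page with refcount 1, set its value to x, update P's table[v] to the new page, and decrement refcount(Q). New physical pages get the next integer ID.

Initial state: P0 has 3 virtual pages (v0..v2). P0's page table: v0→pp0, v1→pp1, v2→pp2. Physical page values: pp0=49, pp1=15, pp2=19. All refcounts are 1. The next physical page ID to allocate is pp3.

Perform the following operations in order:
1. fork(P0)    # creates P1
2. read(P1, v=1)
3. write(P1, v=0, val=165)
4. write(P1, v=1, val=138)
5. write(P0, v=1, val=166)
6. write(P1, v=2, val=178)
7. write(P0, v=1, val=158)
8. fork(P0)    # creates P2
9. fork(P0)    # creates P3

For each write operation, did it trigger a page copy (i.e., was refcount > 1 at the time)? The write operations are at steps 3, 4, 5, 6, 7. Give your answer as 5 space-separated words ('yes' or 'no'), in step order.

Op 1: fork(P0) -> P1. 3 ppages; refcounts: pp0:2 pp1:2 pp2:2
Op 2: read(P1, v1) -> 15. No state change.
Op 3: write(P1, v0, 165). refcount(pp0)=2>1 -> COPY to pp3. 4 ppages; refcounts: pp0:1 pp1:2 pp2:2 pp3:1
Op 4: write(P1, v1, 138). refcount(pp1)=2>1 -> COPY to pp4. 5 ppages; refcounts: pp0:1 pp1:1 pp2:2 pp3:1 pp4:1
Op 5: write(P0, v1, 166). refcount(pp1)=1 -> write in place. 5 ppages; refcounts: pp0:1 pp1:1 pp2:2 pp3:1 pp4:1
Op 6: write(P1, v2, 178). refcount(pp2)=2>1 -> COPY to pp5. 6 ppages; refcounts: pp0:1 pp1:1 pp2:1 pp3:1 pp4:1 pp5:1
Op 7: write(P0, v1, 158). refcount(pp1)=1 -> write in place. 6 ppages; refcounts: pp0:1 pp1:1 pp2:1 pp3:1 pp4:1 pp5:1
Op 8: fork(P0) -> P2. 6 ppages; refcounts: pp0:2 pp1:2 pp2:2 pp3:1 pp4:1 pp5:1
Op 9: fork(P0) -> P3. 6 ppages; refcounts: pp0:3 pp1:3 pp2:3 pp3:1 pp4:1 pp5:1

yes yes no yes no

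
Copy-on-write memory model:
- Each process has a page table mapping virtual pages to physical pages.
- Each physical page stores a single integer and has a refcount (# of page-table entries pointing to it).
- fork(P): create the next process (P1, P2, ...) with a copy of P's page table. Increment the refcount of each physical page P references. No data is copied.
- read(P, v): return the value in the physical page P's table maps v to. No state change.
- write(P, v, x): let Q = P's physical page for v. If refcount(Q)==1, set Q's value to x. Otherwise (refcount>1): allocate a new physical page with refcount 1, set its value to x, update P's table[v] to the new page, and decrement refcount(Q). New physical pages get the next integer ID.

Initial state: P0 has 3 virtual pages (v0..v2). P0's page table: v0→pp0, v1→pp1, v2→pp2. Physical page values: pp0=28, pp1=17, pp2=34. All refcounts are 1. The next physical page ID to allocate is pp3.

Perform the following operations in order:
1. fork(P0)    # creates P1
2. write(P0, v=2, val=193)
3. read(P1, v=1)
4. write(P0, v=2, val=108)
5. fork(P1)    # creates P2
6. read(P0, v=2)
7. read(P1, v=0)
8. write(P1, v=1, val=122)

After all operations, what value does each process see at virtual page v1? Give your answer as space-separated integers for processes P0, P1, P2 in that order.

Answer: 17 122 17

Derivation:
Op 1: fork(P0) -> P1. 3 ppages; refcounts: pp0:2 pp1:2 pp2:2
Op 2: write(P0, v2, 193). refcount(pp2)=2>1 -> COPY to pp3. 4 ppages; refcounts: pp0:2 pp1:2 pp2:1 pp3:1
Op 3: read(P1, v1) -> 17. No state change.
Op 4: write(P0, v2, 108). refcount(pp3)=1 -> write in place. 4 ppages; refcounts: pp0:2 pp1:2 pp2:1 pp3:1
Op 5: fork(P1) -> P2. 4 ppages; refcounts: pp0:3 pp1:3 pp2:2 pp3:1
Op 6: read(P0, v2) -> 108. No state change.
Op 7: read(P1, v0) -> 28. No state change.
Op 8: write(P1, v1, 122). refcount(pp1)=3>1 -> COPY to pp4. 5 ppages; refcounts: pp0:3 pp1:2 pp2:2 pp3:1 pp4:1
P0: v1 -> pp1 = 17
P1: v1 -> pp4 = 122
P2: v1 -> pp1 = 17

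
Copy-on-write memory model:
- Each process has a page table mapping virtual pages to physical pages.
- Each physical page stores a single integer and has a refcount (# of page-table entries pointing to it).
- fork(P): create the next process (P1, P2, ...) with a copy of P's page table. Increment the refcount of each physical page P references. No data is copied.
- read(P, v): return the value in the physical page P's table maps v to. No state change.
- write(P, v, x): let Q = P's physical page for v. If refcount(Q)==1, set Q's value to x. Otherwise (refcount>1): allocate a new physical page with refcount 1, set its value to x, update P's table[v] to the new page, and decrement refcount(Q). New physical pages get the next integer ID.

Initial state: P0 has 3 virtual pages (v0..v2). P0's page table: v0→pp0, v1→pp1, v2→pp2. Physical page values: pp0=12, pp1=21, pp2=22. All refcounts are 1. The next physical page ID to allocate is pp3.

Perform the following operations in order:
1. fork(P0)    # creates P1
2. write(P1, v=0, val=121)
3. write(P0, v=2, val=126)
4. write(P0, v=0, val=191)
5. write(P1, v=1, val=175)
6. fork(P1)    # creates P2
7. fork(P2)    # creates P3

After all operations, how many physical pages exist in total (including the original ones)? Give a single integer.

Op 1: fork(P0) -> P1. 3 ppages; refcounts: pp0:2 pp1:2 pp2:2
Op 2: write(P1, v0, 121). refcount(pp0)=2>1 -> COPY to pp3. 4 ppages; refcounts: pp0:1 pp1:2 pp2:2 pp3:1
Op 3: write(P0, v2, 126). refcount(pp2)=2>1 -> COPY to pp4. 5 ppages; refcounts: pp0:1 pp1:2 pp2:1 pp3:1 pp4:1
Op 4: write(P0, v0, 191). refcount(pp0)=1 -> write in place. 5 ppages; refcounts: pp0:1 pp1:2 pp2:1 pp3:1 pp4:1
Op 5: write(P1, v1, 175). refcount(pp1)=2>1 -> COPY to pp5. 6 ppages; refcounts: pp0:1 pp1:1 pp2:1 pp3:1 pp4:1 pp5:1
Op 6: fork(P1) -> P2. 6 ppages; refcounts: pp0:1 pp1:1 pp2:2 pp3:2 pp4:1 pp5:2
Op 7: fork(P2) -> P3. 6 ppages; refcounts: pp0:1 pp1:1 pp2:3 pp3:3 pp4:1 pp5:3

Answer: 6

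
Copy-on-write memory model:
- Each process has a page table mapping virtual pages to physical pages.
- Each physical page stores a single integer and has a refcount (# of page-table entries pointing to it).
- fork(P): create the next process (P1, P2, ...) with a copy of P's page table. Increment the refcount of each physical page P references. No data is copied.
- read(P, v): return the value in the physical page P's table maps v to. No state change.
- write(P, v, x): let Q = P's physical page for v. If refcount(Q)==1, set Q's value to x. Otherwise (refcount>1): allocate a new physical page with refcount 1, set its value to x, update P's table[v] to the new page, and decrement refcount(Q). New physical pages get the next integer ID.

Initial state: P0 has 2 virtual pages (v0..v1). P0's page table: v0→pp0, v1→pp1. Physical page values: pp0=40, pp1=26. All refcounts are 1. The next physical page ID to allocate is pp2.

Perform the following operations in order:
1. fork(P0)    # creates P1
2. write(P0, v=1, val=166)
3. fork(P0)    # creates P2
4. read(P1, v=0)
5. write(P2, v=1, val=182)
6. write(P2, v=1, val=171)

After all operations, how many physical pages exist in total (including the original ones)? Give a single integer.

Answer: 4

Derivation:
Op 1: fork(P0) -> P1. 2 ppages; refcounts: pp0:2 pp1:2
Op 2: write(P0, v1, 166). refcount(pp1)=2>1 -> COPY to pp2. 3 ppages; refcounts: pp0:2 pp1:1 pp2:1
Op 3: fork(P0) -> P2. 3 ppages; refcounts: pp0:3 pp1:1 pp2:2
Op 4: read(P1, v0) -> 40. No state change.
Op 5: write(P2, v1, 182). refcount(pp2)=2>1 -> COPY to pp3. 4 ppages; refcounts: pp0:3 pp1:1 pp2:1 pp3:1
Op 6: write(P2, v1, 171). refcount(pp3)=1 -> write in place. 4 ppages; refcounts: pp0:3 pp1:1 pp2:1 pp3:1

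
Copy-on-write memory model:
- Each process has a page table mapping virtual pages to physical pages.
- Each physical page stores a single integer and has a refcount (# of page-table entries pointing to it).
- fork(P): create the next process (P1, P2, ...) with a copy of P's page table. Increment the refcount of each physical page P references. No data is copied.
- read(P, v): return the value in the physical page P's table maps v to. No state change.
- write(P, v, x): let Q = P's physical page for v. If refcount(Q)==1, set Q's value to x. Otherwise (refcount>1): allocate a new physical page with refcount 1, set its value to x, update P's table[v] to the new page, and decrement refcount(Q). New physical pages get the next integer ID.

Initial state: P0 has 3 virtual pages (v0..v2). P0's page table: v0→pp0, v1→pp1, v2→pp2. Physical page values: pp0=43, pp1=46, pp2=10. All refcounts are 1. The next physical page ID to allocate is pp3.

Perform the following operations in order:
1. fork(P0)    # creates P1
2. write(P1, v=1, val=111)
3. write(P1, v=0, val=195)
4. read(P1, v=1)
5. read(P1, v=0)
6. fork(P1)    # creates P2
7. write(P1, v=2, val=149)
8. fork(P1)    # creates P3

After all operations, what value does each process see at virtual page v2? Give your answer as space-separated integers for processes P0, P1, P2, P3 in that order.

Answer: 10 149 10 149

Derivation:
Op 1: fork(P0) -> P1. 3 ppages; refcounts: pp0:2 pp1:2 pp2:2
Op 2: write(P1, v1, 111). refcount(pp1)=2>1 -> COPY to pp3. 4 ppages; refcounts: pp0:2 pp1:1 pp2:2 pp3:1
Op 3: write(P1, v0, 195). refcount(pp0)=2>1 -> COPY to pp4. 5 ppages; refcounts: pp0:1 pp1:1 pp2:2 pp3:1 pp4:1
Op 4: read(P1, v1) -> 111. No state change.
Op 5: read(P1, v0) -> 195. No state change.
Op 6: fork(P1) -> P2. 5 ppages; refcounts: pp0:1 pp1:1 pp2:3 pp3:2 pp4:2
Op 7: write(P1, v2, 149). refcount(pp2)=3>1 -> COPY to pp5. 6 ppages; refcounts: pp0:1 pp1:1 pp2:2 pp3:2 pp4:2 pp5:1
Op 8: fork(P1) -> P3. 6 ppages; refcounts: pp0:1 pp1:1 pp2:2 pp3:3 pp4:3 pp5:2
P0: v2 -> pp2 = 10
P1: v2 -> pp5 = 149
P2: v2 -> pp2 = 10
P3: v2 -> pp5 = 149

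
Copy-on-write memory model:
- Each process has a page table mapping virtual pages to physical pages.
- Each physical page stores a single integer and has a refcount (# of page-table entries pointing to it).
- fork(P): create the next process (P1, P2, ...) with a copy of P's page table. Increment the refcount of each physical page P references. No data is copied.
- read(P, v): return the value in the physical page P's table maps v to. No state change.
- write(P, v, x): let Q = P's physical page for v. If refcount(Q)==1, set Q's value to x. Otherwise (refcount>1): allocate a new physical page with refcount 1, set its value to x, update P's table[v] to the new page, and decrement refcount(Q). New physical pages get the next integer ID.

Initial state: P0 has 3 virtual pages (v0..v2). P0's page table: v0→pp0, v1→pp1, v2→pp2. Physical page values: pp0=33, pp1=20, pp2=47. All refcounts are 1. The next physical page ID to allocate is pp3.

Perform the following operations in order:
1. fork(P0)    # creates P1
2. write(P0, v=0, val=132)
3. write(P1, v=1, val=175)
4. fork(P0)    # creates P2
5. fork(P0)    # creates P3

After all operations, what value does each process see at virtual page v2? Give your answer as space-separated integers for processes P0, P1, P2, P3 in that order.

Op 1: fork(P0) -> P1. 3 ppages; refcounts: pp0:2 pp1:2 pp2:2
Op 2: write(P0, v0, 132). refcount(pp0)=2>1 -> COPY to pp3. 4 ppages; refcounts: pp0:1 pp1:2 pp2:2 pp3:1
Op 3: write(P1, v1, 175). refcount(pp1)=2>1 -> COPY to pp4. 5 ppages; refcounts: pp0:1 pp1:1 pp2:2 pp3:1 pp4:1
Op 4: fork(P0) -> P2. 5 ppages; refcounts: pp0:1 pp1:2 pp2:3 pp3:2 pp4:1
Op 5: fork(P0) -> P3. 5 ppages; refcounts: pp0:1 pp1:3 pp2:4 pp3:3 pp4:1
P0: v2 -> pp2 = 47
P1: v2 -> pp2 = 47
P2: v2 -> pp2 = 47
P3: v2 -> pp2 = 47

Answer: 47 47 47 47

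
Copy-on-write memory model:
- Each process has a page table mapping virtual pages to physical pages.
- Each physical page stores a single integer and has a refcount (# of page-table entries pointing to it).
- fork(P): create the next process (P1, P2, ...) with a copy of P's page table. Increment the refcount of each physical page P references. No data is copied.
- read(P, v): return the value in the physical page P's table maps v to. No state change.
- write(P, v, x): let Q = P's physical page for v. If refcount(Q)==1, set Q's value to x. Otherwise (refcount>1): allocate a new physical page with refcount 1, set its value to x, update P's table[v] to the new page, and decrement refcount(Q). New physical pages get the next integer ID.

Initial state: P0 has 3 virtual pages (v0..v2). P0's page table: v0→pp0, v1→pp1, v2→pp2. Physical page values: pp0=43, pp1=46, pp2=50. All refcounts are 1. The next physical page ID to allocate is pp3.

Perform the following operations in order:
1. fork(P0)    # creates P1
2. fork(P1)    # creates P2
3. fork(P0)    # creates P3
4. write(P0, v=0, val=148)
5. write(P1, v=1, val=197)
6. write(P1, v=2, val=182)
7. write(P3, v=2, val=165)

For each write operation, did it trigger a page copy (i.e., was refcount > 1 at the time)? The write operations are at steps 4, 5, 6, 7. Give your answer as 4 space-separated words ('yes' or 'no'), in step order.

Op 1: fork(P0) -> P1. 3 ppages; refcounts: pp0:2 pp1:2 pp2:2
Op 2: fork(P1) -> P2. 3 ppages; refcounts: pp0:3 pp1:3 pp2:3
Op 3: fork(P0) -> P3. 3 ppages; refcounts: pp0:4 pp1:4 pp2:4
Op 4: write(P0, v0, 148). refcount(pp0)=4>1 -> COPY to pp3. 4 ppages; refcounts: pp0:3 pp1:4 pp2:4 pp3:1
Op 5: write(P1, v1, 197). refcount(pp1)=4>1 -> COPY to pp4. 5 ppages; refcounts: pp0:3 pp1:3 pp2:4 pp3:1 pp4:1
Op 6: write(P1, v2, 182). refcount(pp2)=4>1 -> COPY to pp5. 6 ppages; refcounts: pp0:3 pp1:3 pp2:3 pp3:1 pp4:1 pp5:1
Op 7: write(P3, v2, 165). refcount(pp2)=3>1 -> COPY to pp6. 7 ppages; refcounts: pp0:3 pp1:3 pp2:2 pp3:1 pp4:1 pp5:1 pp6:1

yes yes yes yes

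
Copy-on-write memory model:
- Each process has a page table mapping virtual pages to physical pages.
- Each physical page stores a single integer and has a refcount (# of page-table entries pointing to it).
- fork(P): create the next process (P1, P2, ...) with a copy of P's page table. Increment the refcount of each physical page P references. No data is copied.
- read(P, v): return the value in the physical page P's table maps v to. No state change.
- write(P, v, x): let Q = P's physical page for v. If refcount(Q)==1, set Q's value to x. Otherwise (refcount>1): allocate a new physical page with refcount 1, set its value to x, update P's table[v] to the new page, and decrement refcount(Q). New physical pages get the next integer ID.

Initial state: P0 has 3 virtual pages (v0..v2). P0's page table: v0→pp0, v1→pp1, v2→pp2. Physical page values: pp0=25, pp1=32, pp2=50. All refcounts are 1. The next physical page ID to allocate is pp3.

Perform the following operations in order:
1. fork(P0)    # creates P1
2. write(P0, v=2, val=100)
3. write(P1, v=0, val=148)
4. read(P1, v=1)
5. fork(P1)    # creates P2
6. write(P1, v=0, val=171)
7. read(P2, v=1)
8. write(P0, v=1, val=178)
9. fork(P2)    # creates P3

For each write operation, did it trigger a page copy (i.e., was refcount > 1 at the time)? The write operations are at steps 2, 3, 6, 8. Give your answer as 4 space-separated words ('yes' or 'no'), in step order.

Op 1: fork(P0) -> P1. 3 ppages; refcounts: pp0:2 pp1:2 pp2:2
Op 2: write(P0, v2, 100). refcount(pp2)=2>1 -> COPY to pp3. 4 ppages; refcounts: pp0:2 pp1:2 pp2:1 pp3:1
Op 3: write(P1, v0, 148). refcount(pp0)=2>1 -> COPY to pp4. 5 ppages; refcounts: pp0:1 pp1:2 pp2:1 pp3:1 pp4:1
Op 4: read(P1, v1) -> 32. No state change.
Op 5: fork(P1) -> P2. 5 ppages; refcounts: pp0:1 pp1:3 pp2:2 pp3:1 pp4:2
Op 6: write(P1, v0, 171). refcount(pp4)=2>1 -> COPY to pp5. 6 ppages; refcounts: pp0:1 pp1:3 pp2:2 pp3:1 pp4:1 pp5:1
Op 7: read(P2, v1) -> 32. No state change.
Op 8: write(P0, v1, 178). refcount(pp1)=3>1 -> COPY to pp6. 7 ppages; refcounts: pp0:1 pp1:2 pp2:2 pp3:1 pp4:1 pp5:1 pp6:1
Op 9: fork(P2) -> P3. 7 ppages; refcounts: pp0:1 pp1:3 pp2:3 pp3:1 pp4:2 pp5:1 pp6:1

yes yes yes yes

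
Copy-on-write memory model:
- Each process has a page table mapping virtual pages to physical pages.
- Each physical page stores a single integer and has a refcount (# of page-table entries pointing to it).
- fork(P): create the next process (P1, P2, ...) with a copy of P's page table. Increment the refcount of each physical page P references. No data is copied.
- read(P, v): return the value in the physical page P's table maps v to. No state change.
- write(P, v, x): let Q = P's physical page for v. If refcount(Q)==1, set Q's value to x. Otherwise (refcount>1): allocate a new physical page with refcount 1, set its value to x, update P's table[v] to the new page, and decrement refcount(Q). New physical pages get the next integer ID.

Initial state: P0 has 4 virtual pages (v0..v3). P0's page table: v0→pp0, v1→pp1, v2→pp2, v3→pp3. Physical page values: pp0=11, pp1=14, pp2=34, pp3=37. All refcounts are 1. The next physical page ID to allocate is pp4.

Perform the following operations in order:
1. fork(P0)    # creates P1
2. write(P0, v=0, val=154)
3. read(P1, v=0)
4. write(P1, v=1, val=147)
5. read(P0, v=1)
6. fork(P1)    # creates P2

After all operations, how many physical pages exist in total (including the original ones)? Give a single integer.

Answer: 6

Derivation:
Op 1: fork(P0) -> P1. 4 ppages; refcounts: pp0:2 pp1:2 pp2:2 pp3:2
Op 2: write(P0, v0, 154). refcount(pp0)=2>1 -> COPY to pp4. 5 ppages; refcounts: pp0:1 pp1:2 pp2:2 pp3:2 pp4:1
Op 3: read(P1, v0) -> 11. No state change.
Op 4: write(P1, v1, 147). refcount(pp1)=2>1 -> COPY to pp5. 6 ppages; refcounts: pp0:1 pp1:1 pp2:2 pp3:2 pp4:1 pp5:1
Op 5: read(P0, v1) -> 14. No state change.
Op 6: fork(P1) -> P2. 6 ppages; refcounts: pp0:2 pp1:1 pp2:3 pp3:3 pp4:1 pp5:2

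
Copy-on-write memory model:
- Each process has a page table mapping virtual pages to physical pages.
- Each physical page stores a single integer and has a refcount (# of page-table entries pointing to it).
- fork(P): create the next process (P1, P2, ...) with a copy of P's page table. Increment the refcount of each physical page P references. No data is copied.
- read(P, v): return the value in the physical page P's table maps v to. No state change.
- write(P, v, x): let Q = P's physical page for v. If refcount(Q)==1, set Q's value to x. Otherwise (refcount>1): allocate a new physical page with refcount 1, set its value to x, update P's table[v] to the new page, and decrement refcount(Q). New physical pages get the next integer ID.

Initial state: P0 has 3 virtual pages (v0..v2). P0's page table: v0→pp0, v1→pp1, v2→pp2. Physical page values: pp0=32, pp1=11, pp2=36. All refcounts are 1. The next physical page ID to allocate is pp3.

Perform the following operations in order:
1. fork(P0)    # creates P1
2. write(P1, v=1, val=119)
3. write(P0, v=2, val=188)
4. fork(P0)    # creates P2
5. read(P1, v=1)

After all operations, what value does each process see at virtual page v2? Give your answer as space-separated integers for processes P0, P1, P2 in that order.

Answer: 188 36 188

Derivation:
Op 1: fork(P0) -> P1. 3 ppages; refcounts: pp0:2 pp1:2 pp2:2
Op 2: write(P1, v1, 119). refcount(pp1)=2>1 -> COPY to pp3. 4 ppages; refcounts: pp0:2 pp1:1 pp2:2 pp3:1
Op 3: write(P0, v2, 188). refcount(pp2)=2>1 -> COPY to pp4. 5 ppages; refcounts: pp0:2 pp1:1 pp2:1 pp3:1 pp4:1
Op 4: fork(P0) -> P2. 5 ppages; refcounts: pp0:3 pp1:2 pp2:1 pp3:1 pp4:2
Op 5: read(P1, v1) -> 119. No state change.
P0: v2 -> pp4 = 188
P1: v2 -> pp2 = 36
P2: v2 -> pp4 = 188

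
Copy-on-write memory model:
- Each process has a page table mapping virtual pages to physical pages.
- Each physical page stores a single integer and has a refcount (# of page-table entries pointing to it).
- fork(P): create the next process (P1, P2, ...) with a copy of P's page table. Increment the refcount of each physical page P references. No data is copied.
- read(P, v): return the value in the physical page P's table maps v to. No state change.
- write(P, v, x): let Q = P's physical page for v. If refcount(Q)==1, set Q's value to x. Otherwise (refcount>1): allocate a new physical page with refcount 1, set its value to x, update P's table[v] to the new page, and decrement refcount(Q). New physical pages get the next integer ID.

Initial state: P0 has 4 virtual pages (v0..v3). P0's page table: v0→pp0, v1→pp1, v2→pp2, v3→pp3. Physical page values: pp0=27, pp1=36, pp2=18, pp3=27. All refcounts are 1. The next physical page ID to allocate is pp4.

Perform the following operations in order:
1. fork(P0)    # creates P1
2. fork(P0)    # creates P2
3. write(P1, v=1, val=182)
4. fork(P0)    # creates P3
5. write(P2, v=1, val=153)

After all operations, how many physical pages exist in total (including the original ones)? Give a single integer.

Op 1: fork(P0) -> P1. 4 ppages; refcounts: pp0:2 pp1:2 pp2:2 pp3:2
Op 2: fork(P0) -> P2. 4 ppages; refcounts: pp0:3 pp1:3 pp2:3 pp3:3
Op 3: write(P1, v1, 182). refcount(pp1)=3>1 -> COPY to pp4. 5 ppages; refcounts: pp0:3 pp1:2 pp2:3 pp3:3 pp4:1
Op 4: fork(P0) -> P3. 5 ppages; refcounts: pp0:4 pp1:3 pp2:4 pp3:4 pp4:1
Op 5: write(P2, v1, 153). refcount(pp1)=3>1 -> COPY to pp5. 6 ppages; refcounts: pp0:4 pp1:2 pp2:4 pp3:4 pp4:1 pp5:1

Answer: 6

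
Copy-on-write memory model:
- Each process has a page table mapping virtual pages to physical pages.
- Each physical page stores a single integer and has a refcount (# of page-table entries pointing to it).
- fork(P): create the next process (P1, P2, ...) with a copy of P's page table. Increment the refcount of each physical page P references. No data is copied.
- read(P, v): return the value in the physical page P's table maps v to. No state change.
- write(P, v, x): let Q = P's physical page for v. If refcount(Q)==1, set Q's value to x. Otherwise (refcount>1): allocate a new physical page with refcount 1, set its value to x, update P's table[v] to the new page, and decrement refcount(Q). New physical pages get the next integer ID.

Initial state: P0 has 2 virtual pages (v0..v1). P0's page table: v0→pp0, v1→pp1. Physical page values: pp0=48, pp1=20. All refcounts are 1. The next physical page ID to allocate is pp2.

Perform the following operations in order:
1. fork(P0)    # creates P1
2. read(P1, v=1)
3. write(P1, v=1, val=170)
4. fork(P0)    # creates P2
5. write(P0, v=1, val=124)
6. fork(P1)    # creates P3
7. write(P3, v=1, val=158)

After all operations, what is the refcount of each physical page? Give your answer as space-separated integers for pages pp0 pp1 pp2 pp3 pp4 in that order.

Op 1: fork(P0) -> P1. 2 ppages; refcounts: pp0:2 pp1:2
Op 2: read(P1, v1) -> 20. No state change.
Op 3: write(P1, v1, 170). refcount(pp1)=2>1 -> COPY to pp2. 3 ppages; refcounts: pp0:2 pp1:1 pp2:1
Op 4: fork(P0) -> P2. 3 ppages; refcounts: pp0:3 pp1:2 pp2:1
Op 5: write(P0, v1, 124). refcount(pp1)=2>1 -> COPY to pp3. 4 ppages; refcounts: pp0:3 pp1:1 pp2:1 pp3:1
Op 6: fork(P1) -> P3. 4 ppages; refcounts: pp0:4 pp1:1 pp2:2 pp3:1
Op 7: write(P3, v1, 158). refcount(pp2)=2>1 -> COPY to pp4. 5 ppages; refcounts: pp0:4 pp1:1 pp2:1 pp3:1 pp4:1

Answer: 4 1 1 1 1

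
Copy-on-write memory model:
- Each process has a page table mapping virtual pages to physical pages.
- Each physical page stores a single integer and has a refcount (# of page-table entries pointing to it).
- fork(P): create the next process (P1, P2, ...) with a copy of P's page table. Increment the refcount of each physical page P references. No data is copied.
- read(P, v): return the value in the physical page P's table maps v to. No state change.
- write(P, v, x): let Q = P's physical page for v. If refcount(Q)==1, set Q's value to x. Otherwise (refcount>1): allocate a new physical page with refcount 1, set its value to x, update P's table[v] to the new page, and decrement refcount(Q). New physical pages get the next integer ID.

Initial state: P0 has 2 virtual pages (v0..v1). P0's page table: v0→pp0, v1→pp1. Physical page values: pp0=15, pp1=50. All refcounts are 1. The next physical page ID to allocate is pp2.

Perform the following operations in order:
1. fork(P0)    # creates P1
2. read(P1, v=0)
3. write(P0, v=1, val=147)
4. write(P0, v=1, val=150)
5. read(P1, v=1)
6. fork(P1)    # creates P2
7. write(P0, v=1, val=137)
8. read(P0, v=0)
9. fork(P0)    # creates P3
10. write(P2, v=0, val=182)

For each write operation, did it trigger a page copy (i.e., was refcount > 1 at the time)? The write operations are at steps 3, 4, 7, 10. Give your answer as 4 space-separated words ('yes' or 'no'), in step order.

Op 1: fork(P0) -> P1. 2 ppages; refcounts: pp0:2 pp1:2
Op 2: read(P1, v0) -> 15. No state change.
Op 3: write(P0, v1, 147). refcount(pp1)=2>1 -> COPY to pp2. 3 ppages; refcounts: pp0:2 pp1:1 pp2:1
Op 4: write(P0, v1, 150). refcount(pp2)=1 -> write in place. 3 ppages; refcounts: pp0:2 pp1:1 pp2:1
Op 5: read(P1, v1) -> 50. No state change.
Op 6: fork(P1) -> P2. 3 ppages; refcounts: pp0:3 pp1:2 pp2:1
Op 7: write(P0, v1, 137). refcount(pp2)=1 -> write in place. 3 ppages; refcounts: pp0:3 pp1:2 pp2:1
Op 8: read(P0, v0) -> 15. No state change.
Op 9: fork(P0) -> P3. 3 ppages; refcounts: pp0:4 pp1:2 pp2:2
Op 10: write(P2, v0, 182). refcount(pp0)=4>1 -> COPY to pp3. 4 ppages; refcounts: pp0:3 pp1:2 pp2:2 pp3:1

yes no no yes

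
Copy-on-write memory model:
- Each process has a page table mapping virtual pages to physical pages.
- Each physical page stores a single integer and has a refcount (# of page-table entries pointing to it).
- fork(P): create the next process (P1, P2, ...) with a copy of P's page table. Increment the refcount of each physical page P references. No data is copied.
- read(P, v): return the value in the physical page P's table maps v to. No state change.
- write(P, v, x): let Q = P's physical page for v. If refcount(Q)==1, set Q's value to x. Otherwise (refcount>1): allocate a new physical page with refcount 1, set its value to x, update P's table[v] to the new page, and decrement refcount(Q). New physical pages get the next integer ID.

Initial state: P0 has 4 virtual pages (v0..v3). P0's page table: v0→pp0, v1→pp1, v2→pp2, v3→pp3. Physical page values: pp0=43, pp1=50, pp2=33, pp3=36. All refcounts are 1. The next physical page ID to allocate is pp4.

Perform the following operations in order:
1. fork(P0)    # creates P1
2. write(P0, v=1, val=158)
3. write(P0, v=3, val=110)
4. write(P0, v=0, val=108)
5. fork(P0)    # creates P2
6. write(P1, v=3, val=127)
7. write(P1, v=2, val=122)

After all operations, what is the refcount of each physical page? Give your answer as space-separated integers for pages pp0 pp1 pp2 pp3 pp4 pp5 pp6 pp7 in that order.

Op 1: fork(P0) -> P1. 4 ppages; refcounts: pp0:2 pp1:2 pp2:2 pp3:2
Op 2: write(P0, v1, 158). refcount(pp1)=2>1 -> COPY to pp4. 5 ppages; refcounts: pp0:2 pp1:1 pp2:2 pp3:2 pp4:1
Op 3: write(P0, v3, 110). refcount(pp3)=2>1 -> COPY to pp5. 6 ppages; refcounts: pp0:2 pp1:1 pp2:2 pp3:1 pp4:1 pp5:1
Op 4: write(P0, v0, 108). refcount(pp0)=2>1 -> COPY to pp6. 7 ppages; refcounts: pp0:1 pp1:1 pp2:2 pp3:1 pp4:1 pp5:1 pp6:1
Op 5: fork(P0) -> P2. 7 ppages; refcounts: pp0:1 pp1:1 pp2:3 pp3:1 pp4:2 pp5:2 pp6:2
Op 6: write(P1, v3, 127). refcount(pp3)=1 -> write in place. 7 ppages; refcounts: pp0:1 pp1:1 pp2:3 pp3:1 pp4:2 pp5:2 pp6:2
Op 7: write(P1, v2, 122). refcount(pp2)=3>1 -> COPY to pp7. 8 ppages; refcounts: pp0:1 pp1:1 pp2:2 pp3:1 pp4:2 pp5:2 pp6:2 pp7:1

Answer: 1 1 2 1 2 2 2 1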